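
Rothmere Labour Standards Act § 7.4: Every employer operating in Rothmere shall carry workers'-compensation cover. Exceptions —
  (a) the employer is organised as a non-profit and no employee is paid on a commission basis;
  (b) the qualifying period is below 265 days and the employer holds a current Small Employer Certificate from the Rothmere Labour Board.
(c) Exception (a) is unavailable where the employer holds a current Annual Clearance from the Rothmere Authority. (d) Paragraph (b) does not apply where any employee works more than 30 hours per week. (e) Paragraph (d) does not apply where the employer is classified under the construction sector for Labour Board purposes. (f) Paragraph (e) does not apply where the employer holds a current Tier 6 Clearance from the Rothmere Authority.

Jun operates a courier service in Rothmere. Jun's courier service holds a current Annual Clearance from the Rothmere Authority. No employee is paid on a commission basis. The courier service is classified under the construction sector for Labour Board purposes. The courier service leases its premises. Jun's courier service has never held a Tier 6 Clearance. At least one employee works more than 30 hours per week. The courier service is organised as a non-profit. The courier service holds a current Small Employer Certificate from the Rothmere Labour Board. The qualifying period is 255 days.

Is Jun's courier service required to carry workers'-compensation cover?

Exception (a): the employer is a non-profit; no employee is paid on commission — every condition holds. But applying paragraph (c): (c) is engaged — a current Annual Clearance is held. Exception (a) does not apply.
Exception (b)'s conditions are all satisfied: the qualifying period is 255 days, below the 265 days limit; a current Small Employer Certificate is held. Under paragraphs (d)–(f): (d) would limit (b) — at least one employee exceeds 30 hours/week — but (e) sets (d) aside: (e) is triggered — the courier service is classified under the construction sector. (f), which would lift (e), does not operate here — there is no Tier 6 Clearance in force. Exception (b) stands.

No — exception (b) applies; Jun's courier service is not required to carry workers'-compensation cover.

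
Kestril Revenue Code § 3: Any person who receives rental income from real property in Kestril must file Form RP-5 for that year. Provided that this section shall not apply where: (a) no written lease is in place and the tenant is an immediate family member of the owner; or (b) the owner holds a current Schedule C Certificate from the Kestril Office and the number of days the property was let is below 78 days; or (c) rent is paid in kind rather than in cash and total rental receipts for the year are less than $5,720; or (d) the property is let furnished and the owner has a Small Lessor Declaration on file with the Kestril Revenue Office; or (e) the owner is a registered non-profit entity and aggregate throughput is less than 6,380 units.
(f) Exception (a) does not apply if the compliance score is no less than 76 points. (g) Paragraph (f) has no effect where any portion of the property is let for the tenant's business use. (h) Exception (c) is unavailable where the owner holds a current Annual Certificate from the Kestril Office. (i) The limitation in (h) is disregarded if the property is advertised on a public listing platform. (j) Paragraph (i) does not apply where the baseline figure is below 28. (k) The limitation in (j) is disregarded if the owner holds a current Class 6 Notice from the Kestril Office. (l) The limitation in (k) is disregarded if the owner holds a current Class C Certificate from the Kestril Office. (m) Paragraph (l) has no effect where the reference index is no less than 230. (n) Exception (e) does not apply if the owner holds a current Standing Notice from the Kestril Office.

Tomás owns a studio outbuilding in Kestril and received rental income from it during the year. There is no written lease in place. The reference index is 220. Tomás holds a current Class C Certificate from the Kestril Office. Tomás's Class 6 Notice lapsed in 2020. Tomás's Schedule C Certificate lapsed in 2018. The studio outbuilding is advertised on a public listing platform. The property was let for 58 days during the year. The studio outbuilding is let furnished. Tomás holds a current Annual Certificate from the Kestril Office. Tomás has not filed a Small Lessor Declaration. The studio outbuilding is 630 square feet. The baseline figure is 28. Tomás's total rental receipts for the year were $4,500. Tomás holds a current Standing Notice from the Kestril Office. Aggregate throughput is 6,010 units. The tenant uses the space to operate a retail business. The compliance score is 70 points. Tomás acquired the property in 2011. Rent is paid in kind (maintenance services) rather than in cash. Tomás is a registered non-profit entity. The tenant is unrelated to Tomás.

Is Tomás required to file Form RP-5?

No — exception (c) applies; Tomás is not required to file Form RP-5.

Exception (a) requires that the tenant is an immediate family member of the owner; but the tenant is unrelated to the owner, so (a) is unavailable.
Exception (b) fails — there is no Schedule C Certificate in force.
Exception (c): rent is paid in kind; total rental receipts for the year are $4,500, less than the $5,720 limit — every condition holds. As to paragraphs (h)–(m): (h) applies (a current Annual Certificate is held), but is overridden by (i): (i) operates — the property is publicly advertised. (j) is not triggered (the baseline figure is 28, not below 28), so (i) stands. (c) remains available.
Exception (d) requires that the owner has a Small Lessor Declaration on file with the Kestril Revenue Office; but no Small Lessor Declaration is on file, so (d) is unavailable.
Exception (e): Tomás is a registered non-profit; aggregate throughput is 6,010 units, less than the 6,380 units limit — every condition holds. However, paragraph (n) must be considered: (n) applies — a current Standing Notice is held. Exception (e) does not apply.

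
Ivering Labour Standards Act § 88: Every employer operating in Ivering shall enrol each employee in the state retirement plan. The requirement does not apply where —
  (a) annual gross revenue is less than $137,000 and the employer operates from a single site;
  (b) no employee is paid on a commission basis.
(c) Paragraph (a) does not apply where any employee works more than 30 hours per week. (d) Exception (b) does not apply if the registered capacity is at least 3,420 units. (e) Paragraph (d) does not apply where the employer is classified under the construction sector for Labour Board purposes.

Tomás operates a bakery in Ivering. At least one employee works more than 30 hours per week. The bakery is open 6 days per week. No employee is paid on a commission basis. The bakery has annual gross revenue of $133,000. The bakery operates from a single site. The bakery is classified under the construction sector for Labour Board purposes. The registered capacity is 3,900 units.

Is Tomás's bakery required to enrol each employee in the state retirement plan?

All of (a)'s requirements are met (annual gross revenue is $133,000, less than the $137,000 limit; the employer operates from a single site). But applying paragraph (c): (c) operates — at least one employee exceeds 30 hours/week. (a) is therefore removed.
All of (b)'s requirements are met (no employee is paid on commission). Applying paragraphs (d)–(e): (d) would limit (b) — the registered capacity is 3,900 units, meeting the 3,420 units threshold — but (e) sets (d) aside: (e) is engaged — the bakery is classified under the construction sector. So (b) applies.

No — exception (b) applies; Tomás's bakery is not required to enrol each employee in the state retirement plan.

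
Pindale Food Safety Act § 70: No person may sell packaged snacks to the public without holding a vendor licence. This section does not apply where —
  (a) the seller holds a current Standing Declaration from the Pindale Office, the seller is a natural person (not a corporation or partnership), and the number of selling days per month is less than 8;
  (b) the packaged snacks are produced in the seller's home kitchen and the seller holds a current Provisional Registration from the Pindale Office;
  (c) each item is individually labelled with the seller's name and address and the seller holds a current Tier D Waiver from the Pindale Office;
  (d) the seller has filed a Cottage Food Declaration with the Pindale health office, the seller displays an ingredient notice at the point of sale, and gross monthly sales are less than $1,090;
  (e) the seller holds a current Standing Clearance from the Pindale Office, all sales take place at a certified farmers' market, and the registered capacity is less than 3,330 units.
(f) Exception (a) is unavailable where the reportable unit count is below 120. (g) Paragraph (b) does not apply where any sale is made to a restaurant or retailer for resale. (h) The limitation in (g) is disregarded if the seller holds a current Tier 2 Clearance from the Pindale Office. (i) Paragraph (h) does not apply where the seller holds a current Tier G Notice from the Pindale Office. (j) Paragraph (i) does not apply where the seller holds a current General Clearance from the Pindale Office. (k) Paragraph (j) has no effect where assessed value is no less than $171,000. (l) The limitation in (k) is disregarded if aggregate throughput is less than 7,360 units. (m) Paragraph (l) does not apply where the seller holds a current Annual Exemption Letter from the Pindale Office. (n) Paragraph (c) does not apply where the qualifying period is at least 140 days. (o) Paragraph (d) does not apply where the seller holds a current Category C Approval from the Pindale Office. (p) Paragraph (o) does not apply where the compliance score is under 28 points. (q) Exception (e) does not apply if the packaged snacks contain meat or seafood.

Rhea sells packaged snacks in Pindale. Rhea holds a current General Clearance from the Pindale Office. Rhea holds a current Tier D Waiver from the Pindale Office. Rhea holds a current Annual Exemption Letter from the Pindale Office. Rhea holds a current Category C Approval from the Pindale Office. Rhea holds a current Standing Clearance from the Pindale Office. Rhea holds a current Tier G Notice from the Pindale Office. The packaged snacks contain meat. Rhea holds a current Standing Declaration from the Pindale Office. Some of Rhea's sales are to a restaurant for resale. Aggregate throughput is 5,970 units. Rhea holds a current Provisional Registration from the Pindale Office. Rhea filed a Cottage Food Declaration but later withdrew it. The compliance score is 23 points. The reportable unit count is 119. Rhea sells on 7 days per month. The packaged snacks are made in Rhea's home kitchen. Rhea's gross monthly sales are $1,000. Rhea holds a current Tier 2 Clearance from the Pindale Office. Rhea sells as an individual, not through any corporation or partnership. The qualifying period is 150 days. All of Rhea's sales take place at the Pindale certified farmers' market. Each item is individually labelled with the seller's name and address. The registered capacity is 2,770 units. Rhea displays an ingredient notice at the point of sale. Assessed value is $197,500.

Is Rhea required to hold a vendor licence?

Yes — Rhea must hold a vendor licence.

Exception (a)'s conditions are all satisfied: a current Standing Declaration is held; the seller is a natural person; the number of selling days per month is 7, less than the 8 limit. But applying paragraph (f): (f) is triggered — the reportable unit count is 119, below the 120 limit. Exception (a) does not apply.
Exception (b) is satisfied on its face — the packaged snacks are home-kitchen produced; a current Provisional Registration is held. Turning to paragraphs (g)–(m): (g) is engaged — some sales are to a restaurant for resale. (h) would limit (g) — a current Tier 2 Clearance is held — but (i) sets (h) aside: (i) operates against (h): a current Tier G Notice is held. (j) would limit (i) — a current General Clearance is held — but (k) sets (j) aside: (k) is engaged — assessed value is $197,500, meeting the $171,000 threshold. (l) would limit (k) — aggregate throughput is 5,970 units, less than the 7,360 units limit — but (m) sets (l) aside: (m) operates against (l): a current Annual Exemption Letter is held. So (b) is unavailable.
Exception (c)'s conditions are all satisfied: items are individually labelled; a current Tier D Waiver is held. But: (n) applies — the qualifying period is 150 days, meeting the 140 days threshold. (c) is therefore removed.
Exception (d) does not apply: the Cottage Food Declaration was withdrawn.
Exception (e)'s conditions are all satisfied: a current Standing Clearance is held; all sales are at a certified farmers' market; the registered capacity is 2,770 units, less than the 3,330 units limit. Turning to paragraph (q): (q) operates against (e): the packaged snacks contain meat. So (e) is unavailable.
None of the exceptions is available; § 70 applies in full.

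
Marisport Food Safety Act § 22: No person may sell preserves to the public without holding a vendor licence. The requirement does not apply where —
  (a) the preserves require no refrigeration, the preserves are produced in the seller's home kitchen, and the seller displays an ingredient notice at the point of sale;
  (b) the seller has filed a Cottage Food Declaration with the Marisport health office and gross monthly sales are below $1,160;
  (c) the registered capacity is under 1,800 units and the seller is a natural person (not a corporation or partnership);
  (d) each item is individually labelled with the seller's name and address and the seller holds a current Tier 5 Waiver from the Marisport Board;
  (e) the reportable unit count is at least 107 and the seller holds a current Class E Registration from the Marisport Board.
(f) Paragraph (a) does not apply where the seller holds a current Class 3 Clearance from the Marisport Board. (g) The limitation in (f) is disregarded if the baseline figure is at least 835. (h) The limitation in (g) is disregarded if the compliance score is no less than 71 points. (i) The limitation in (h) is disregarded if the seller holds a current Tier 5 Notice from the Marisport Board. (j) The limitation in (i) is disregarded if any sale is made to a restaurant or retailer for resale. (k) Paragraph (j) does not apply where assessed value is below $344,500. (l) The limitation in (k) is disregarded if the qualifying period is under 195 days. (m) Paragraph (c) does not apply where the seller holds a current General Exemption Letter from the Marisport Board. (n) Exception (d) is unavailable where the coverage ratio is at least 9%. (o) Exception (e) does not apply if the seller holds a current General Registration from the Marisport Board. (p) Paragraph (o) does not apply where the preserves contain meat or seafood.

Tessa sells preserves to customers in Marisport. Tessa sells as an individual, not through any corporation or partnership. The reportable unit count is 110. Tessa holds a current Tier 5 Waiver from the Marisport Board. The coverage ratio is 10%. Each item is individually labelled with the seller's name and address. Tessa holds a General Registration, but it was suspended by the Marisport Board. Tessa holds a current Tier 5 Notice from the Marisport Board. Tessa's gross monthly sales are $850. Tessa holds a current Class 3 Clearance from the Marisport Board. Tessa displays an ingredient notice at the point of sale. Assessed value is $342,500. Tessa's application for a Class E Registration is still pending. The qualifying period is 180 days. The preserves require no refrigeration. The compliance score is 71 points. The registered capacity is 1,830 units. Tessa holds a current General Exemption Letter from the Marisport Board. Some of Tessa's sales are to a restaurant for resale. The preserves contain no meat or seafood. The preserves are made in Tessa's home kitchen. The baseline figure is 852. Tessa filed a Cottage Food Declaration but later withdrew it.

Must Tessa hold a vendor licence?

Exception (a) is satisfied on its face — the preserves are shelf-stable; the preserves are home-kitchen produced; an ingredient notice is displayed. But: (f) operates against (a): a current Class 3 Clearance is held. (g) would limit (f) — the baseline figure is 852, meeting the 835 threshold — but (h) sets (g) aside: (h) operates — the compliance score is 71 points, meeting the 71 points threshold. (i) is engaged (a current Tier 5 Notice is held), but is overridden by (j): (j) operates — some sales are to a restaurant for resale. (k) operates (assessed value is $342,500, below the $344,500 limit), but yields to (l): (l) is triggered — the qualifying period is 180 days, under the 195 days limit. (a) is therefore removed.
Exception (b) does not apply: the Cottage Food Declaration was withdrawn.
Exception (c) requires that the registered capacity is under 1,800 units; but the registered capacity is 1,830 units, not under 1,800 units, so (c) is unavailable.
All of (d)'s requirements are met (items are individually labelled; a current Tier 5 Waiver is held). Turning to paragraph (n): (n) is engaged — the coverage ratio is 10%, meeting the 9% threshold. Exception (d) does not apply.
Exception (e) fails — there is no Class E Registration in force.
No exception applies. The general rule governs.

Yes — Tessa must hold a vendor licence.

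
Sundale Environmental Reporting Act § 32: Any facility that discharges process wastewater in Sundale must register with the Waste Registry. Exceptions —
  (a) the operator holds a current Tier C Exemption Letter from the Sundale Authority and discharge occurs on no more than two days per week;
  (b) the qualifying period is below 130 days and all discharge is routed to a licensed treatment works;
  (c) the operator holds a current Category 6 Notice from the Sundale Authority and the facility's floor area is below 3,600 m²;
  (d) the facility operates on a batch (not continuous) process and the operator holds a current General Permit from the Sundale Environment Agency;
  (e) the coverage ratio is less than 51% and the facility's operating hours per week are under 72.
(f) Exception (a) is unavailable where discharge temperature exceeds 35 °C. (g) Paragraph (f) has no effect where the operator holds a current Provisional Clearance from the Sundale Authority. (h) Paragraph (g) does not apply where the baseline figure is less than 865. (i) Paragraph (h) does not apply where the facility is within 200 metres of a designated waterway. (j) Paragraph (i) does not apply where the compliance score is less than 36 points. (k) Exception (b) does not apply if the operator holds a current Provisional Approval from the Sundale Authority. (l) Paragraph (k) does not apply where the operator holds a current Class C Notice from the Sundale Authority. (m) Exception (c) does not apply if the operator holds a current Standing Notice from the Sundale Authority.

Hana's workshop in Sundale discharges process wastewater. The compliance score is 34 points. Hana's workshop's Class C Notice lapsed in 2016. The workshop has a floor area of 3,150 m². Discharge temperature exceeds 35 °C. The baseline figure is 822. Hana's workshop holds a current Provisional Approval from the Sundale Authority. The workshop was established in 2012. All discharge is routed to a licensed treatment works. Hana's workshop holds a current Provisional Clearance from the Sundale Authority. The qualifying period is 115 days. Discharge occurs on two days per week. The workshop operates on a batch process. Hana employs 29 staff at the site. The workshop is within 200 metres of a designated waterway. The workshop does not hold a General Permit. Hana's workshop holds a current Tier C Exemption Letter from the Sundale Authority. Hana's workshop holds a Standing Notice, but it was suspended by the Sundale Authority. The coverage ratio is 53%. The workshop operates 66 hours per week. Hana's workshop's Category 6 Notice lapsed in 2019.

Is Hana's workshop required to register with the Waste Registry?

Exception (a)'s conditions are all satisfied: a current Tier C Exemption Letter is held; discharge occurs on no more than two days per week. However, paragraphs (f)–(j) must be considered: (f) operates against (a): discharge temperature exceeds 35 °C. (g) would limit (f) — a current Provisional Clearance is held — but (h) sets (g) aside: (h) operates against (g): the baseline figure is 822, less than the 865 limit. (i) would limit (h) — the workshop is within 200 m of a designated waterway — but (j) sets (i) aside: (j) operates against (i): the compliance score is 34 points, less than the 36 points limit. So (a) is unavailable.
Exception (b): the qualifying period is 115 days, below the 130 days limit; discharge is routed to a licensed treatment works — every condition holds. But: (k) operates against (b): a current Provisional Approval is held. (l), which would lift (k), is not triggered — no current Class C Notice is held. Exception (b) does not apply.
Exception (c) does not apply: no current Category 6 Notice is held.
Exception (d) requires that the operator holds a current General Permit from the Sundale Environment Agency; but no General Permit is held, so (d) is unavailable.
Exception (e) fails — the coverage ratio is 53%, not less than 51%.
No exception displaces § 32.

Yes — Hana's workshop must register with the Waste Registry.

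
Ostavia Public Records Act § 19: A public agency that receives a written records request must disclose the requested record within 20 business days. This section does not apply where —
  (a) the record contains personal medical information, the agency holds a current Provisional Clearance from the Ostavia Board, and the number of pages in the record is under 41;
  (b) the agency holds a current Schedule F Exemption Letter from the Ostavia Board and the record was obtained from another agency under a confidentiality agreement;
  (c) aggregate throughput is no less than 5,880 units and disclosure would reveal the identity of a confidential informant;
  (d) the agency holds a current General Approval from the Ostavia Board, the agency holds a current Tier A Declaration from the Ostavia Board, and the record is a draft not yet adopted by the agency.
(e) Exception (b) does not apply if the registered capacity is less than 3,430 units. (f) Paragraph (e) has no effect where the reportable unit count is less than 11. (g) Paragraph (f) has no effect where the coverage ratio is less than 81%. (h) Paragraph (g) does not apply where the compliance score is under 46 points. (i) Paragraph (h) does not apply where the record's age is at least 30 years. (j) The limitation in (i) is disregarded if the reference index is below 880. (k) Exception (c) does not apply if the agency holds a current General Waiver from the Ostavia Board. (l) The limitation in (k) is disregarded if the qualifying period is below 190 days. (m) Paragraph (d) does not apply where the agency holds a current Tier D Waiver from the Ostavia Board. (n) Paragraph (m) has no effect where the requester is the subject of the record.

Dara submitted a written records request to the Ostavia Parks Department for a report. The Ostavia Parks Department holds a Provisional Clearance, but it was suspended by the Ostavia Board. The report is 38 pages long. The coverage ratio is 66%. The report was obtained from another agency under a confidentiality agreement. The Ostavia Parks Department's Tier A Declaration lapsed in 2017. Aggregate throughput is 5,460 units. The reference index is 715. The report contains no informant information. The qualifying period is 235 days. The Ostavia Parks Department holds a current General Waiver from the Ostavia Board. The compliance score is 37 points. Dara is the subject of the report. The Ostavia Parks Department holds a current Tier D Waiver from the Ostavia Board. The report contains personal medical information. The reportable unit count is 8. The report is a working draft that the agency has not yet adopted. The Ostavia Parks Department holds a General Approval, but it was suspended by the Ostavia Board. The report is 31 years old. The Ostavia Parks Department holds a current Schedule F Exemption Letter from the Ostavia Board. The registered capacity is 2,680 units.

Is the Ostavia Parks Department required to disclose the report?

No — exception (b) applies; the Ostavia Parks Department is not required to disclose the report.

Exception (a) requires that the agency holds a current Provisional Clearance from the Ostavia Board; but the Provisional Clearance is not current, so (a) is unavailable.
All of (b)'s requirements are met (a current Schedule F Exemption Letter is held; the report was obtained under a confidentiality agreement). Considering the limiting provisions: (e) would limit (b) — the registered capacity is 2,680 units, less than the 3,430 units limit — but (f) sets (e) aside: (f) is engaged — the reportable unit count is 8, less than the 11 limit. (g) would limit (f) — the coverage ratio is 66%, less than the 81% limit — but (h) sets (g) aside: (h) operates — the compliance score is 37 points, under the 46 points limit. (i) applies (the record's age is 31 years, meeting the 30 years threshold), but is displaced by (j): (j) operates against (i): the reference index is 715, below the 880 limit. Exception (b) stands.
Exception (c) requires that aggregate throughput is no less than 5,880 units; but aggregate throughput is 5,460 units, short of 5,880 units, so (c) is unavailable.
Exception (d) fails — the General Approval is not current.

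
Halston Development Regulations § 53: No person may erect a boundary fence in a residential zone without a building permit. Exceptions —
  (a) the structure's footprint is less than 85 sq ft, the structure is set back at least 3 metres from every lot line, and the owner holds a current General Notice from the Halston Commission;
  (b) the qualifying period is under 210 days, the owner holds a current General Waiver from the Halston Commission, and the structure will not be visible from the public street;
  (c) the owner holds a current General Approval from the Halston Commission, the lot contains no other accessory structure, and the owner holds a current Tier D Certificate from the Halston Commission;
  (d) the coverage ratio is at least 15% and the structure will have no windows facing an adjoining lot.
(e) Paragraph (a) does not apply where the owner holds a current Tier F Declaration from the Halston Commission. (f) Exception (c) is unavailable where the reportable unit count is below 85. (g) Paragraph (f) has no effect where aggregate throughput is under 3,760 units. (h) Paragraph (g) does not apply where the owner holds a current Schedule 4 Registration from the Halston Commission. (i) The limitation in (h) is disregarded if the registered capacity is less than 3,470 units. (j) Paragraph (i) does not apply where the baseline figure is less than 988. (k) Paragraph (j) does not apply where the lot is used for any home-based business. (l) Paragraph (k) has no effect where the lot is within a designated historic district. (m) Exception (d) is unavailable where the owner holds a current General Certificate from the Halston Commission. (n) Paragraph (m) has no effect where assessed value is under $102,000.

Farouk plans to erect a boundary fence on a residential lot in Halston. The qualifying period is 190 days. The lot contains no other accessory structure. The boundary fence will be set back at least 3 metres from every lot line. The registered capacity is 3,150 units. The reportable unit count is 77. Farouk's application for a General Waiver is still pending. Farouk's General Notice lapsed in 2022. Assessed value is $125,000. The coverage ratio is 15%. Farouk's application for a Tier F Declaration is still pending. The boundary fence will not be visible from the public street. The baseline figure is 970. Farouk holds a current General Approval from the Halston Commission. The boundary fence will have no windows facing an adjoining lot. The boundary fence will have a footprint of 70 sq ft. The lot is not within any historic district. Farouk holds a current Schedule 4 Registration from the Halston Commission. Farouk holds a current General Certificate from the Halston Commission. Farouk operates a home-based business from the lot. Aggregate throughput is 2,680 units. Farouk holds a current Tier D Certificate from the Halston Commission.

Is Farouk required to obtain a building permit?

Exception (a) requires that the owner holds a current General Notice from the Halston Commission; but no current General Notice is held, so (a) is unavailable.
Exception (b) requires that the owner holds a current General Waiver from the Halston Commission; but there is no General Waiver in force, so (b) is unavailable.
All of (c)'s requirements are met (a current General Approval is held; the lot has no other accessory structure; a current Tier D Certificate is held). As to paragraphs (f)–(l): (f) would limit (c) — the reportable unit count is 77, below the 85 limit — but (g) sets (f) aside: (g) operates — aggregate throughput is 2,680 units, under the 3,760 units limit. (h) applies (a current Schedule 4 Registration is held), but is overridden by (i): (i) operates against (h): the registered capacity is 3,150 units, less than the 3,470 units limit. (j) would limit (i) — the baseline figure is 970, less than the 988 limit — but (k) sets (j) aside: (k) applies — a home-based business operates on the lot. (l) does not operate here (the lot is not in a historic district), so (k) stands. Exception (c) stands.
Exception (d): the coverage ratio is 15%, meeting the 15% threshold; no windows face an adjoining lot — every condition holds. However, paragraphs (m)–(n) must be considered: (m) operates against (d): a current General Certificate is held. (n) is inapplicable (assessed value is $125,000, not under $102,000), so (m) stands. Exception (d) does not apply.

No — exception (c) applies; Farouk does not need a building permit.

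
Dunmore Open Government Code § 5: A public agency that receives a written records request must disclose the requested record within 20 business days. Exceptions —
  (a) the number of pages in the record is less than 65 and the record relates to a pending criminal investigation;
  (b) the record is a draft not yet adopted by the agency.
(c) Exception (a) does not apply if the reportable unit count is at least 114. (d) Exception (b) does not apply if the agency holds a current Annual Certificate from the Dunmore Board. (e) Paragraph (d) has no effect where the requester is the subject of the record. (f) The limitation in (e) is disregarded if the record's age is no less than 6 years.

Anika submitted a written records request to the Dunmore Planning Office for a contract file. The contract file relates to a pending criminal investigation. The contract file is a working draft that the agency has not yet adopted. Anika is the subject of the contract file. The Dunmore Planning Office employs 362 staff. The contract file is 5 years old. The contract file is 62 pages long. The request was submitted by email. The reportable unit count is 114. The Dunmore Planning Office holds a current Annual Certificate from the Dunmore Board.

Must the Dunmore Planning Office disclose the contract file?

No — exception (b) applies; the Dunmore Planning Office is not required to disclose the contract file.

All of (a)'s requirements are met (the number of pages in the record is 62, less than the 65 limit; the contract file relates to a pending investigation). But: (c) operates against (a): the reportable unit count is 114, meeting the 114 threshold. Exception (a) does not apply.
Exception (b) is satisfied on its face — the contract file is an unadopted draft. As to paragraphs (d)–(f): (d) is triggered (a current Annual Certificate is held), but is overridden by (e): (e) is triggered — Anika is the subject of the contract file. (f) is not engaged (the record's age is 5 years, short of 6 years), so (e) stands. So (b) applies.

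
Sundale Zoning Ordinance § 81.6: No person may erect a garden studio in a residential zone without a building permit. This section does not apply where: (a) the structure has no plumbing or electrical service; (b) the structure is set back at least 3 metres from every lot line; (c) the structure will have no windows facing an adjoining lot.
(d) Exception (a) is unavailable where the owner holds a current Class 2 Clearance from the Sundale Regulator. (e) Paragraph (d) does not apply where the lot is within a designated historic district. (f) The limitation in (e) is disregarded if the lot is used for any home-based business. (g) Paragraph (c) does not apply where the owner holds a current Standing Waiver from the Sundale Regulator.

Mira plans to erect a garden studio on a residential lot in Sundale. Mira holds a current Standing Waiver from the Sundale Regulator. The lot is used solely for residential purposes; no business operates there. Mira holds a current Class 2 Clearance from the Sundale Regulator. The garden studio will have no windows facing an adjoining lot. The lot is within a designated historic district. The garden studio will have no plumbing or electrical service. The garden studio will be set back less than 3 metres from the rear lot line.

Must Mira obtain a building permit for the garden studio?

Exception (a): there is no plumbing or electrical service — every condition holds. Applying paragraphs (d)–(f): (d) would limit (a) — a current Class 2 Clearance is held — but (e) sets (d) aside: (e) operates against (d): the lot is in a historic district. (f) is not triggered (the lot is solely residential), so (e) stands. (a) remains available.
Exception (b) fails — the rear setback is under 3 m.
Exception (c): no windows face an adjoining lot — every condition holds. But: (g) is triggered — a current Standing Waiver is held. So (c) is unavailable.

No — exception (a) applies; Mira does not need a building permit.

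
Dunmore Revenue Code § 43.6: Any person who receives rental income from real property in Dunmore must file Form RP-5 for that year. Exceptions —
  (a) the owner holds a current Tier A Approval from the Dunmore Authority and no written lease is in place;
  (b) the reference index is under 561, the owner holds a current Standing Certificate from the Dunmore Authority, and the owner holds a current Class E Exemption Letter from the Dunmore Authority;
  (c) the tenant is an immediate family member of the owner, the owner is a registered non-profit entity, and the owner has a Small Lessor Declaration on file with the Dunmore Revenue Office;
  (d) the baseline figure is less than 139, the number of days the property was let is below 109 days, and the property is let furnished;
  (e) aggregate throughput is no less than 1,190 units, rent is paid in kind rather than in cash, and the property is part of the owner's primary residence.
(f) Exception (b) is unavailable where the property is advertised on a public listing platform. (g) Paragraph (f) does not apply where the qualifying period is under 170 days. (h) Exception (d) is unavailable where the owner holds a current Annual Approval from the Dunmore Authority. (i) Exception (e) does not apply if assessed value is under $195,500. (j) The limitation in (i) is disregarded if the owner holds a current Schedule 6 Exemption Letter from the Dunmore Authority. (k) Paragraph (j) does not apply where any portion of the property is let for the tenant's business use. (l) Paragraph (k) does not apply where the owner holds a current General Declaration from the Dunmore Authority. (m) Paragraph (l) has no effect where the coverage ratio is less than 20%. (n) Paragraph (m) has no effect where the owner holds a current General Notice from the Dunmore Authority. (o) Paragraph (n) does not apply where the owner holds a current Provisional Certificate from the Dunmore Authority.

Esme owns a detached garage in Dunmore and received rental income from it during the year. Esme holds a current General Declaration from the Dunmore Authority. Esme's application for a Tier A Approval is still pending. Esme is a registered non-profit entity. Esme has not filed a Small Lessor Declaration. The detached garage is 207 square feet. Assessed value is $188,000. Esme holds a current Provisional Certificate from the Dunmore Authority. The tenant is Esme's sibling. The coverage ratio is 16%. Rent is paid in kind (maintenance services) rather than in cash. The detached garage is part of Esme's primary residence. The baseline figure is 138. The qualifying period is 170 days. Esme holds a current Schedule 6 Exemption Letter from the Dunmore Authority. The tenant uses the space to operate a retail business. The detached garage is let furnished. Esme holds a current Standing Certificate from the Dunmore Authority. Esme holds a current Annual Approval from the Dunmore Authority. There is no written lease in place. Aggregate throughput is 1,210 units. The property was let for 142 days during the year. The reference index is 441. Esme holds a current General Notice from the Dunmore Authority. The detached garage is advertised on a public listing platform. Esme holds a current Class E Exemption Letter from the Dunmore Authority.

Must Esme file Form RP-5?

Exception (a) fails — no current Tier A Approval is held.
Exception (b): the reference index is 441, under the 561 limit; a current Standing Certificate is held; a current Class E Exemption Letter is held — every condition holds. Turning to paragraphs (f)–(g): (f) is triggered — the property is publicly advertised. (g) is not triggered (the qualifying period is 170 days, not under 170 days), so (f) stands. (b) is therefore removed.
Exception (c) fails — no Small Lessor Declaration is on file.
Exception (d) requires that the number of days the property was let is below 109 days; but the number of days the property was let is 142 days, not below 109 days, so (d) is unavailable.
Exception (e) is satisfied on its face — aggregate throughput is 1,210 units, meeting the 1,190 units threshold; rent is paid in kind; the detached garage is part of the primary residence. But applying paragraphs (i)–(o): (i) operates against (e): assessed value is $188,000, under the $195,500 limit. (j) would limit (i) — a current Schedule 6 Exemption Letter is held — but (k) sets (j) aside: (k) is triggered — the space is let for business use. (l) is engaged (a current General Declaration is held), but is set aside by (m): (m) operates — the coverage ratio is 16%, less than the 20% limit. (n) applies (a current General Notice is held), but yields to (o): (o) applies — a current Provisional Certificate is held. So (e) is unavailable.
No exception displaces § 43.6.

Yes — Esme must file Form RP-5.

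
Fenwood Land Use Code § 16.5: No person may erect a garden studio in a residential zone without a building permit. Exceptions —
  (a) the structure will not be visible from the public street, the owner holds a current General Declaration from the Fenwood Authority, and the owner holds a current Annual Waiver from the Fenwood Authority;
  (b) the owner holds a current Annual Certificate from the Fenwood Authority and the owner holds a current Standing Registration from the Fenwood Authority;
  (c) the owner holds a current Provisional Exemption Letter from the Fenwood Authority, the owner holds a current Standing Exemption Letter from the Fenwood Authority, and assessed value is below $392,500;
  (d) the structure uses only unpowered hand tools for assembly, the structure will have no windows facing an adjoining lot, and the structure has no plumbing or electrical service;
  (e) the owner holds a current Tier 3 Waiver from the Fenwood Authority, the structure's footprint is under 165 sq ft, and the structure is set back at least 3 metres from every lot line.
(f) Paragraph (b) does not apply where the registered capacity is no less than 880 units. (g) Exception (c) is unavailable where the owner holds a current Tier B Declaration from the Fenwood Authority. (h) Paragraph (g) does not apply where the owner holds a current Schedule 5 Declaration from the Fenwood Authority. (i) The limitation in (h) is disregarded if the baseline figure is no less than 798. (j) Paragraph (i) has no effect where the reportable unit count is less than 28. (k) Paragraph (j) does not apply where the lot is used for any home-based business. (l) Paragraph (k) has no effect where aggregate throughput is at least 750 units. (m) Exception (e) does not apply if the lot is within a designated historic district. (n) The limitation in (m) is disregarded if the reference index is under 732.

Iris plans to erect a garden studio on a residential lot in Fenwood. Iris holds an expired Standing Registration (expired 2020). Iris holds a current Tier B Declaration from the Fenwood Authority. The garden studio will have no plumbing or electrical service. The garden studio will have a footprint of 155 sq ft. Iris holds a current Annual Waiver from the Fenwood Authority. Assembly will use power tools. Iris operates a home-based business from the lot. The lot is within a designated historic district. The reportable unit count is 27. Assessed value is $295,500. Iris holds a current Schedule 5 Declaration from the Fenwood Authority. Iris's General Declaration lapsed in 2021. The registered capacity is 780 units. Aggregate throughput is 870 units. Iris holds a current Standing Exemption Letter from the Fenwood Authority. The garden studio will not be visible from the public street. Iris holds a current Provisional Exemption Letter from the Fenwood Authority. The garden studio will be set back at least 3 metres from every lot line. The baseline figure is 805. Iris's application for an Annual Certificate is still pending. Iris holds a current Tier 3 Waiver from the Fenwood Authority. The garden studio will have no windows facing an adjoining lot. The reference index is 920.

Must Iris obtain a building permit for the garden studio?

No — exception (c) applies; Iris does not need a building permit.

Exception (a) fails — no current General Declaration is held.
Exception (b) fails — the Annual Certificate is not current.
All of (c)'s requirements are met (a current Provisional Exemption Letter is held; a current Standing Exemption Letter is held; assessed value is $295,500, below the $392,500 limit). As to paragraphs (g)–(l): (g) would limit (c) — a current Tier B Declaration is held — but (h) sets (g) aside: (h) operates against (g): a current Schedule 5 Declaration is held. (i) applies (the baseline figure is 805, meeting the 798 threshold), but is displaced by (j): (j) is engaged — the reportable unit count is 27, less than the 28 limit. (k) would limit (j) — a home-based business operates on the lot — but (l) sets (k) aside: (l) applies — aggregate throughput is 870 units, meeting the 750 units threshold. So (c) applies.
Exception (d) fails — assembly uses power tools.
Exception (e) is satisfied on its face — a current Tier 3 Waiver is held; the structure's footprint is 155 sq ft, under the 165 sq ft limit; the setback is at least 3 m on every side. Turning to paragraphs (m)–(n): (m) operates against (e): the lot is in a historic district. (n), which would lift (m), is not engaged — the reference index is 920, not under 732. Exception (e) does not apply.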